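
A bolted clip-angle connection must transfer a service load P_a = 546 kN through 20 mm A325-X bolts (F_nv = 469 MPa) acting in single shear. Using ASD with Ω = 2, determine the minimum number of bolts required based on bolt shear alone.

A_b = π·20²/4 = 314.2 mm².
Per-bolt allowable strength R_n/Ω = 469 × 314.2 × 1 / 1000 / 2 = 73.67 kN.
n ≥ 546 / 73.67 = 7.411 → use 8 bolts.

8 bolts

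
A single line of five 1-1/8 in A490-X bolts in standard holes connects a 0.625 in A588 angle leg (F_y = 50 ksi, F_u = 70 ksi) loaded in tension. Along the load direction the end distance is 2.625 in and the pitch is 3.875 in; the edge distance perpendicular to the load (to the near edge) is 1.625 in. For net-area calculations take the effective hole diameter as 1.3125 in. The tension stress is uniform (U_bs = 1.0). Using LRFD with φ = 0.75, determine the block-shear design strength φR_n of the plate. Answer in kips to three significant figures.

Shear plane L_v = 2.625 + 4·3.875 = 18.12 in; A_gv = 18.12 × 0.625 = 11.33 in².
A_nv = (18.12 − 4.5·1.3125) × 0.625 = 7.637 in².
A_nt = (1.625 − 0.5·1.3125) × 0.625 = 0.6055 in².
0.6 F_u A_nv = 320.7 kips; 0.6 F_y A_gv = 339.8 kips → shear rupture governs the shear term.
R_n = 320.7 + 1.0 × 70 × 0.6055 = 363.1 kips.
Design strength φR_n = 0.75 × 363.1 = 272 kips.

272 kips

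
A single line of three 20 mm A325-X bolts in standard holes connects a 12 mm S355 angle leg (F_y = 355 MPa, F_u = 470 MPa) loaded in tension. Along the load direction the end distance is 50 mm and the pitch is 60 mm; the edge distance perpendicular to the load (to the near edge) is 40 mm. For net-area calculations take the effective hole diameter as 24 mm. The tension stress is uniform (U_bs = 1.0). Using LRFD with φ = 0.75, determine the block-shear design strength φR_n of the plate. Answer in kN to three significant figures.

Shear plane L_v = 50 + 2·60 = 170 mm; A_gv = 170 × 12 = 2040 mm².
A_nv = (170 − 2.5·24) × 12 = 1320 mm².
A_nt = (40 − 0.5·24) × 12 = 336 mm².
0.6 F_u A_nv = 372.2 kN; 0.6 F_y A_gv = 434.5 kN → shear rupture governs the shear term.
R_n = 372.2 + 1.0 × 470 × 336 / 1000 = 530.2 kN.
Design strength φR_n = 0.75 × 530.2 = 398 kN.

398 kN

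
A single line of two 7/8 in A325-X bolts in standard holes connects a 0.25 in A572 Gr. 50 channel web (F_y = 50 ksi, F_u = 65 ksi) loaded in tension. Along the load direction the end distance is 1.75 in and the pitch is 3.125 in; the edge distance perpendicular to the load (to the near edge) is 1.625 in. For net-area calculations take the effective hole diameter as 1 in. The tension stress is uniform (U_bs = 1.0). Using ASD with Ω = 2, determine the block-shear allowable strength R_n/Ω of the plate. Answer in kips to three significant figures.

Shear plane L_v = 1.75 + 1·3.125 = 4.875 in; A_gv = 4.875 × 0.25 = 1.219 in².
A_nv = (4.875 − 1.5·1) × 0.25 = 0.8438 in².
A_nt = (1.625 − 0.5·1) × 0.25 = 0.2812 in².
0.6 F_u A_nv = 32.91 kips; 0.6 F_y A_gv = 36.56 kips → shear rupture governs the shear term.
R_n = 32.91 + 1.0 × 65 × 0.2812 = 51.19 kips.
Allowable strength R_n/Ω = 51.19 / 2 = 25.6 kips.

25.6 kips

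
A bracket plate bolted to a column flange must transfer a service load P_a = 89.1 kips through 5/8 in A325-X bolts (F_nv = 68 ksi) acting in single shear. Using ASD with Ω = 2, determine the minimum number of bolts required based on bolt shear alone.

A_b = π·0.625²/4 = 0.3068 in².
Per-bolt allowable strength R_n/Ω = 68 × 0.3068 × 1 / 2 = 10.43 kips.
n ≥ 89.1 / 10.43 = 8.542 → use 9 bolts.

9 bolts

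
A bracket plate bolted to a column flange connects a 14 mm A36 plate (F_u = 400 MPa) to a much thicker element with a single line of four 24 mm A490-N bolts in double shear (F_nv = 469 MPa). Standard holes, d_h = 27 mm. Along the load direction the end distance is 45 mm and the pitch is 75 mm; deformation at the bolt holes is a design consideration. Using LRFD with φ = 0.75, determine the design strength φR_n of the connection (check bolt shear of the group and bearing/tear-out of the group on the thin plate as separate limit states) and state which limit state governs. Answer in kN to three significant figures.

Bolt shear: A_b = π·24²/4 = 452.4 mm²; R_n = 469 × 452.4 × 4 × 2 / 1000 = 1697 kN → 0.75 × 1697 = 1270 kN.
Bearing (1.2 l_c t F_u ≤ 2.4 d t F_u): upper limit = 2.4·24·14·400 / 1000 = 322.6 kN.
  Edge l_c = 45 − 27/2 = 31.5 → r_n = 211.7 kN; interior l_c = 75 − 27 = 48 → r_n = 322.6 kN.
  R_n,bearing = 1·211.7 + 3·322.6 = 1179 kN → 0.75 × 1179 = 885 kN.
Bearing governs: 885 kN.

885 kN (bearing governs)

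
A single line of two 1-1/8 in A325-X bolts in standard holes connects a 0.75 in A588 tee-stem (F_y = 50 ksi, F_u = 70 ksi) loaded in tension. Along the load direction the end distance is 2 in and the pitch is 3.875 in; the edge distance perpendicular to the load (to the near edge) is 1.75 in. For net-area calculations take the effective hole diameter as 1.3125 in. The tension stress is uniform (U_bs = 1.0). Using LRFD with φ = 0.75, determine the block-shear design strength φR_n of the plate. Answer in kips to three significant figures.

135 kips

Shear plane L_v = 2 + 1·3.875 = 5.875 in; A_gv = 5.875 × 0.75 = 4.406 in².
A_nv = (5.875 − 1.5·1.3125) × 0.75 = 2.93 in².
A_nt = (1.75 − 0.5·1.3125) × 0.75 = 0.8203 in².
0.6 F_u A_nv = 123 kips; 0.6 F_y A_gv = 132.2 kips → shear rupture governs the shear term.
R_n = 123 + 1.0 × 70 × 0.8203 = 180.5 kips.
Design strength φR_n = 0.75 × 180.5 = 135 kips.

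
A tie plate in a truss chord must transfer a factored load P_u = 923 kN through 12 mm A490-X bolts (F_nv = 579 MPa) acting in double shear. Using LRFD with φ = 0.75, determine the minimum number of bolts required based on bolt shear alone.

A_b = π·12²/4 = 113.1 mm².
Per-bolt design strength φR_n = 0.75 × 579 × 113.1 × 2 / 1000 = 98.23 kN.
n ≥ 923 / 98.23 = 9.397 → use 10 bolts.

10 bolts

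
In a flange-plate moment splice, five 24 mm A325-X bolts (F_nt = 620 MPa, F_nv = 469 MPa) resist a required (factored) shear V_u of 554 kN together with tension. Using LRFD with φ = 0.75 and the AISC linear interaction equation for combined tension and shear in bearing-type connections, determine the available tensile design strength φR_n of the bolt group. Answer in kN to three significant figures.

A_b = π·24²/4 = 452.4 mm²; f_rv = 554 × 1000 / (5 × 452.4) = 244.9 MPa.
F'_nt = 1.3 F_nt − (F_nt / φF_nv) f_rv = 1.3·620 − (620/(0.75·469))·244.9 = 374.3 MPa, capped at F_nt → F'_nt = 374.3 MPa.
R_n = F'_nt · A_b · n = 374.3 × 452.4 × 5 / 1000 = 846.6 kN.
Design strength φR_n = 0.75 × 846.6 = 635 kN.

635 kN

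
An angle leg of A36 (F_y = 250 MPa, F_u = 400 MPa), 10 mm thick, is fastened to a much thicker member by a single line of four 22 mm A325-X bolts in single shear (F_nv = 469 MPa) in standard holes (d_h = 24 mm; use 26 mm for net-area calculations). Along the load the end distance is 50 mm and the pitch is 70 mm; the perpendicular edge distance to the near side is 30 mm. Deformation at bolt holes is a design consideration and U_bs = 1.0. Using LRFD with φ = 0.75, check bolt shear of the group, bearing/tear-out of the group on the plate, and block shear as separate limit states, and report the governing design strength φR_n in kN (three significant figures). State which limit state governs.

344 kN (block shear governs)

Bolt shear: A_b = π·22²/4 = 380.1 mm²; R_n = 469 × 380.1 × 4 × 1 / 1000 = 713.1 kN → 0.75 × 713.1 = 535 kN.
Bearing: edge l_c = 38, r_n = 182.4 kN; interior l_c = 46, r_n = 211.2 kN; R_n = 182.4 + 3·211.2 = 816 kN → 612 kN.
Block shear: A_gv = 2600, A_nv = 1690, A_nt = 170 mm²; R_n = min(0.6F_uA_nv, 0.6F_yA_gv) + U_bs·F_u·A_nt = 458 kN → 344 kN.
Block shear governs: 344 kN.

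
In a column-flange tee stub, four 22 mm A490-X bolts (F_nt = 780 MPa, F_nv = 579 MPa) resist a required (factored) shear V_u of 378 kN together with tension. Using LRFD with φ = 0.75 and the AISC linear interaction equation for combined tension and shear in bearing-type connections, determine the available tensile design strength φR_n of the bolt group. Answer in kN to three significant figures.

647 kN

A_b = π·22²/4 = 380.1 mm²; f_rv = 378 × 1000 / (4 × 380.1) = 248.6 MPa.
F'_nt = 1.3 F_nt − (F_nt / φF_nv) f_rv = 1.3·780 − (780/(0.75·579))·248.6 = 567.5 MPa, capped at F_nt → F'_nt = 567.5 MPa.
R_n = F'_nt · A_b · n = 567.5 × 380.1 × 4 / 1000 = 862.9 kN.
Design strength φR_n = 0.75 × 862.9 = 647 kN.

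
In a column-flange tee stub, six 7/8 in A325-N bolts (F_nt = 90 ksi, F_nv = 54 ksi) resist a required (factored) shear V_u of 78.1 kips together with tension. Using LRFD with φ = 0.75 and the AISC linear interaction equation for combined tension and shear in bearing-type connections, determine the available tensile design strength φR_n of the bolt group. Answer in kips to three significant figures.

186 kips

A_b = π·0.875²/4 = 0.6013 in²; f_rv = 78.1 / (6 × 0.6013) = 21.65 ksi.
F'_nt = 1.3 F_nt − (F_nt / φF_nv) f_rv = 1.3·90 − (90/(0.75·54))·21.65 = 68.9 ksi, capped at F_nt → F'_nt = 68.9 ksi.
R_n = F'_nt · A_b · n = 68.9 × 0.6013 × 6 = 248.6 kips.
Design strength φR_n = 0.75 × 248.6 = 186 kips.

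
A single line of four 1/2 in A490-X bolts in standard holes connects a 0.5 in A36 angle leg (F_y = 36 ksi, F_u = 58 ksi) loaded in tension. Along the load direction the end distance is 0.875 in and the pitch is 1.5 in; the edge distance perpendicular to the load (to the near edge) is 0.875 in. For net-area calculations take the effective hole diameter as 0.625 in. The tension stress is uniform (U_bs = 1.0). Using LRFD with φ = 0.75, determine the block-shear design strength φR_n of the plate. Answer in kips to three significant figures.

Shear plane L_v = 0.875 + 3·1.5 = 5.375 in; A_gv = 5.375 × 0.5 = 2.688 in².
A_nv = (5.375 − 3.5·0.625) × 0.5 = 1.594 in².
A_nt = (0.875 − 0.5·0.625) × 0.5 = 0.2812 in².
0.6 F_u A_nv = 55.46 kips; 0.6 F_y A_gv = 58.05 kips → shear rupture governs the shear term.
R_n = 55.46 + 1.0 × 58 × 0.2812 = 71.78 kips.
Design strength φR_n = 0.75 × 71.78 = 53.8 kips.

53.8 kips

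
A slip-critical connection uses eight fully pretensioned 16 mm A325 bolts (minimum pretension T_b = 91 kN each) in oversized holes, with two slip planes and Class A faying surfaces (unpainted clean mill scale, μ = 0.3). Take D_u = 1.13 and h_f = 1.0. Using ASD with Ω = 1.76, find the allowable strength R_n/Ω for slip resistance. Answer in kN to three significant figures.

R_n = μ · D_u · h_f · T_b · n_s · n_b = 0.3 × 1.13 × 1.0 × 91 × 2 × 8 = 493.6 kN.
Allowable strength R_n/Ω = 493.6 / 1.76 = 280 kN.

280 kN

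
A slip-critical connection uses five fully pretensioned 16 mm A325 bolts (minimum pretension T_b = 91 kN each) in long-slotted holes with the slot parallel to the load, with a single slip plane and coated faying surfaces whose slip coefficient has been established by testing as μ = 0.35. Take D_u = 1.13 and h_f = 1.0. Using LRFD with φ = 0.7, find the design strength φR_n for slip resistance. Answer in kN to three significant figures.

126 kN

R_n = μ · D_u · h_f · T_b · n_s · n_b = 0.35 × 1.13 × 1.0 × 91 × 1 × 5 = 180 kN.
Design strength φR_n = 0.7 × 180 = 126 kN.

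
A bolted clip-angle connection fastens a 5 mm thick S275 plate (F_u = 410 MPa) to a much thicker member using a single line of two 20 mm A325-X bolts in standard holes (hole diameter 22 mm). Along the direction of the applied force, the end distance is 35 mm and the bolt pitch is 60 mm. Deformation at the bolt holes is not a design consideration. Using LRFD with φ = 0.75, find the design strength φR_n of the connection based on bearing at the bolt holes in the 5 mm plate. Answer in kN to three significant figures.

Per bolt r_n = 1.5 l_c t F_u ≤ 3.0 d t F_u; upper limit = 3.0 × 20 × 5 × 410 / 1000 = 123 kN.
Edge bolt: l_c = 35 − 22/2 = 24 mm → 1.5 × 24 × 5 × 410 / 1000 = 73.8 → r_n = 73.8 kN.
Interior bolts: l_c = 60 − 22 = 38 mm → 1.5 × 38 × 5 × 410 / 1000 = 116.9 → r_n = 116.9 kN.
R_n = 1 × 73.8 + 1 × 116.9 = 190.7 kN.
Design strength φR_n = 0.75 × 190.7 = 143 kN.

143 kN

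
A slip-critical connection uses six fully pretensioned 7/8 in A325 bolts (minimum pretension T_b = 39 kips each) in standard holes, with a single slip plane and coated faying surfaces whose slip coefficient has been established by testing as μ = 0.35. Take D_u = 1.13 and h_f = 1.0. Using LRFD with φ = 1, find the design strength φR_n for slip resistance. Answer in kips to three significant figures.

92.5 kips

R_n = μ · D_u · h_f · T_b · n_s · n_b = 0.35 × 1.13 × 1.0 × 39 × 1 × 6 = 92.55 kips.
Design strength φR_n = 1 × 92.55 = 92.5 kips.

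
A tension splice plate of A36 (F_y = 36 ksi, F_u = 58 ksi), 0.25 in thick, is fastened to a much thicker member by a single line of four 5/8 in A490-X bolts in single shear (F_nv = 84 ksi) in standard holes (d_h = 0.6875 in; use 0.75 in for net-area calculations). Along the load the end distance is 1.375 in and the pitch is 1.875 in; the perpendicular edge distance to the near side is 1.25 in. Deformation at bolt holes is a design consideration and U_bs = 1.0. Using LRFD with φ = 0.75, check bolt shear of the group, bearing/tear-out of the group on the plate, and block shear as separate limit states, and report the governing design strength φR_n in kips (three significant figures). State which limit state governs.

37.9 kips (block shear governs)

Bolt shear: A_b = π·0.625²/4 = 0.3068 in²; R_n = 84 × 0.3068 × 4 × 1 = 103.1 kips → 0.75 × 103.1 = 77.3 kips.
Bearing: edge l_c = 1.031, r_n = 17.94 kips; interior l_c = 1.188, r_n = 20.66 kips; R_n = 17.94 + 3·20.66 = 79.93 kips → 59.9 kips.
Block shear: A_gv = 1.75, A_nv = 1.094, A_nt = 0.2188 in²; R_n = min(0.6F_uA_nv, 0.6F_yA_gv) + U_bs·F_u·A_nt = 50.49 kips → 37.9 kips.
Block shear governs: 37.9 kips.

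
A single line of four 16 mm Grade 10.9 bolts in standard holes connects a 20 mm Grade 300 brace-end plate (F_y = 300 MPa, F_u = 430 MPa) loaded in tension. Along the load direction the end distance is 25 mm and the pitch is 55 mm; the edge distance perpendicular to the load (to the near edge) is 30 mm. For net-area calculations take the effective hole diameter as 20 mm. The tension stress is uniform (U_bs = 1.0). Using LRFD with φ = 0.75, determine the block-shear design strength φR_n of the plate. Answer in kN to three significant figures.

Shear plane L_v = 25 + 3·55 = 190 mm; A_gv = 190 × 20 = 3800 mm².
A_nv = (190 − 3.5·20) × 20 = 2400 mm².
A_nt = (30 − 0.5·20) × 20 = 400 mm².
0.6 F_u A_nv = 619.2 kN; 0.6 F_y A_gv = 684 kN → shear rupture governs the shear term.
R_n = 619.2 + 1.0 × 430 × 400 / 1000 = 791.2 kN.
Design strength φR_n = 0.75 × 791.2 = 593 kN.

593 kN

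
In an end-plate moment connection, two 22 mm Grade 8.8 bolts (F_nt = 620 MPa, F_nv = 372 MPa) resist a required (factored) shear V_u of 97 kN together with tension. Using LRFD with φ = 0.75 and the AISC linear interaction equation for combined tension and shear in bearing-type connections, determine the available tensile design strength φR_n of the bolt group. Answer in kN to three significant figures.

A_b = π·22²/4 = 380.1 mm²; f_rv = 97 × 1000 / (2 × 380.1) = 127.6 MPa.
F'_nt = 1.3 F_nt − (F_nt / φF_nv) f_rv = 1.3·620 − (620/(0.75·372))·127.6 = 522.5 MPa, capped at F_nt → F'_nt = 522.5 MPa.
R_n = F'_nt · A_b · n = 522.5 × 380.1 × 2 / 1000 = 397.2 kN.
Design strength φR_n = 0.75 × 397.2 = 298 kN.

298 kN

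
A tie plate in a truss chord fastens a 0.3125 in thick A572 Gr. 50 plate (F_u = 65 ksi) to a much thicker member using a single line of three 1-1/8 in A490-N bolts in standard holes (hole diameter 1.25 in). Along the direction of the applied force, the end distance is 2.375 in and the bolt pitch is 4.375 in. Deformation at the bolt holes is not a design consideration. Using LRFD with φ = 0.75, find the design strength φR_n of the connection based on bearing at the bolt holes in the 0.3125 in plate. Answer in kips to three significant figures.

Per bolt r_n = 1.5 l_c t F_u ≤ 3.0 d t F_u; upper limit = 3.0 × 1.125 × 0.3125 × 65 = 68.55 kips.
Edge bolt: l_c = 2.375 − 1.25/2 = 1.75 in → 1.5 × 1.75 × 0.3125 × 65 = 53.32 → r_n = 53.32 kips.
Interior bolts: l_c = 4.375 − 1.25 = 3.125 in → 1.5 × 3.125 × 0.3125 × 65 = 95.21 → r_n = 68.55 kips.
R_n = 1 × 53.32 + 2 × 68.55 = 190.4 kips.
Design strength φR_n = 0.75 × 190.4 = 143 kips.

143 kips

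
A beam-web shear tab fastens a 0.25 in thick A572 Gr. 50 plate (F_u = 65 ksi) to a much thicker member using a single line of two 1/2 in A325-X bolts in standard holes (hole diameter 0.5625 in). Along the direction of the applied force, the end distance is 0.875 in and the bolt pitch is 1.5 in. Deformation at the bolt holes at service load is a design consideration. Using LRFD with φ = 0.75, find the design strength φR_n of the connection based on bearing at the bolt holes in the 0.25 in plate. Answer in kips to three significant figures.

22.4 kips

Per bolt r_n = 1.2 l_c t F_u ≤ 2.4 d t F_u; upper limit = 2.4 × 0.5 × 0.25 × 65 = 19.5 kips.
Edge bolt: l_c = 0.875 − 0.5625/2 = 0.5938 in → 1.2 × 0.5938 × 0.25 × 65 = 11.58 → r_n = 11.58 kips.
Interior bolts: l_c = 1.5 − 0.5625 = 0.9375 in → 1.2 × 0.9375 × 0.25 × 65 = 18.28 → r_n = 18.28 kips.
R_n = 1 × 11.58 + 1 × 18.28 = 29.86 kips.
Design strength φR_n = 0.75 × 29.86 = 22.4 kips.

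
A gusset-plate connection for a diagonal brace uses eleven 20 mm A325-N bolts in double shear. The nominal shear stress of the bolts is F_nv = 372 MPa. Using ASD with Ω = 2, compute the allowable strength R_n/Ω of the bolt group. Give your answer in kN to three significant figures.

1290 kN

A_b = π × 20² / 4 = 314.2 mm².
R_n = F_nv · A_b · n · n_s = 372 × 314.2 × 11 × 2 / 1000 = 2571 kN.
Allowable strength R_n/Ω = 2571 / 2 = 1290 kN.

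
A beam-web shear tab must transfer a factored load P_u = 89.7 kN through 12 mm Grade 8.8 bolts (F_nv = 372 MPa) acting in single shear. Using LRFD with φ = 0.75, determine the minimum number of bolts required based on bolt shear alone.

3 bolts

A_b = π·12²/4 = 113.1 mm².
Per-bolt design strength φR_n = 0.75 × 372 × 113.1 × 1 / 1000 = 31.55 kN.
n ≥ 89.7 / 31.55 = 2.843 → use 3 bolts.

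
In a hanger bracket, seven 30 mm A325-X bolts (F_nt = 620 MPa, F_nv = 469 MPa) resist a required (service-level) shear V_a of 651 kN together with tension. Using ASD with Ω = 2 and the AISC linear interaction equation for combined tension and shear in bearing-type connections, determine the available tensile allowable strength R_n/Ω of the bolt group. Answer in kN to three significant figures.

A_b = π·30²/4 = 706.9 mm²; f_rv = 651 × 1000 / (7 × 706.9) = 131.6 MPa.
F'_nt = 1.3 F_nt − (Ω F_nt / F_nv) f_rv = 1.3·620 − (2·620/469)·131.6 = 458.1 MPa, capped at F_nt → F'_nt = 458.1 MPa.
R_n = F'_nt · A_b · n = 458.1 × 706.9 × 7 / 1000 = 2267 kN.
Allowable strength R_n/Ω = 2267 / 2 = 1130 kN.

1130 kN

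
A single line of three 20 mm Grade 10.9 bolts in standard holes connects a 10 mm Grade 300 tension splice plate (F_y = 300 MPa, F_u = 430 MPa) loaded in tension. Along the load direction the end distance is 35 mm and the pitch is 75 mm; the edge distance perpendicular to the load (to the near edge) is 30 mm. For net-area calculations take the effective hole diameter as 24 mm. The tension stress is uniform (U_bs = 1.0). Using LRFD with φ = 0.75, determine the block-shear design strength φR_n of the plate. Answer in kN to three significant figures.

Shear plane L_v = 35 + 2·75 = 185 mm; A_gv = 185 × 10 = 1850 mm².
A_nv = (185 − 2.5·24) × 10 = 1250 mm².
A_nt = (30 − 0.5·24) × 10 = 180 mm².
0.6 F_u A_nv = 322.5 kN; 0.6 F_y A_gv = 333 kN → shear rupture governs the shear term.
R_n = 322.5 + 1.0 × 430 × 180 / 1000 = 399.9 kN.
Design strength φR_n = 0.75 × 399.9 = 300 kN.

300 kN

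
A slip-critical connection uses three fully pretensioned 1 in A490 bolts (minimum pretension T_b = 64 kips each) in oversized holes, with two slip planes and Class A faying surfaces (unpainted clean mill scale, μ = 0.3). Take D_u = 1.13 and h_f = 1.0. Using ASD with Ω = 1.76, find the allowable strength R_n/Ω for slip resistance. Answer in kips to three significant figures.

R_n = μ · D_u · h_f · T_b · n_s · n_b = 0.3 × 1.13 × 1.0 × 64 × 2 × 3 = 130.2 kips.
Allowable strength R_n/Ω = 130.2 / 1.76 = 74 kips.

74 kips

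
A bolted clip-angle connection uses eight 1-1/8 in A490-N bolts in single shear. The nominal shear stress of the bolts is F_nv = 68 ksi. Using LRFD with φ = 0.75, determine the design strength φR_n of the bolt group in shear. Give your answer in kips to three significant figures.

A_b = π × 1.125² / 4 = 0.994 in².
R_n = F_nv · A_b · n · n_s = 68 × 0.994 × 8 × 1 = 540.7 kips.
Design strength φR_n = 0.75 × 540.7 = 406 kips.

406 kips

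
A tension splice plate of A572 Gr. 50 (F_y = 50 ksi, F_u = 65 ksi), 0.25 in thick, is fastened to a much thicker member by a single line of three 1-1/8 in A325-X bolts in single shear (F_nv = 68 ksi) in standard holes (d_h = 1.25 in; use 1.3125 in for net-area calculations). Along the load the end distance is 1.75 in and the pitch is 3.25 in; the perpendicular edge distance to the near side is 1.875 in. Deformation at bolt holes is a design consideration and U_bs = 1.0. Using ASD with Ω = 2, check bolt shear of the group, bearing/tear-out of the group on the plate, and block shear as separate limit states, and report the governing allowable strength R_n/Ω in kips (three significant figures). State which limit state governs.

34.1 kips (block shear governs)

Bolt shear: A_b = π·1.125²/4 = 0.994 in²; R_n = 68 × 0.994 × 3 × 1 = 202.8 kips → 202.8 / 2 = 101 kips.
Bearing: edge l_c = 1.125, r_n = 21.94 kips; interior l_c = 2, r_n = 39 kips; R_n = 21.94 + 2·39 = 99.94 kips → 50 kips.
Block shear: A_gv = 2.062, A_nv = 1.242, A_nt = 0.3047 in²; R_n = min(0.6F_uA_nv, 0.6F_yA_gv) + U_bs·F_u·A_nt = 68.25 kips → 34.1 kips.
Block shear governs: 34.1 kips.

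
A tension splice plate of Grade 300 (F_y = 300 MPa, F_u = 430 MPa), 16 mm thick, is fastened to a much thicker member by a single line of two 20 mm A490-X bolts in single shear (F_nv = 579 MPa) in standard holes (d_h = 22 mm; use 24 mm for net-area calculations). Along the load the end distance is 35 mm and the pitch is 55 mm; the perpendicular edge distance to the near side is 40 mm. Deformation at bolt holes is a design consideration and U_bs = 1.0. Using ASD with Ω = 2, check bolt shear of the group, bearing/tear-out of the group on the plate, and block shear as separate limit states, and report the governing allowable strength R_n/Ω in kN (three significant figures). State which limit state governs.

Bolt shear: A_b = π·20²/4 = 314.2 mm²; R_n = 579 × 314.2 × 2 × 1 / 1000 = 363.8 kN → 363.8 / 2 = 182 kN.
Bearing: edge l_c = 24, r_n = 198.1 kN; interior l_c = 33, r_n = 272.4 kN; R_n = 198.1 + 1·272.4 = 470.6 kN → 235 kN.
Block shear: A_gv = 1440, A_nv = 864, A_nt = 448 mm²; R_n = min(0.6F_uA_nv, 0.6F_yA_gv) + U_bs·F_u·A_nt = 415.6 kN → 208 kN.
Bolt shear governs: 182 kN.

182 kN (bolt shear governs)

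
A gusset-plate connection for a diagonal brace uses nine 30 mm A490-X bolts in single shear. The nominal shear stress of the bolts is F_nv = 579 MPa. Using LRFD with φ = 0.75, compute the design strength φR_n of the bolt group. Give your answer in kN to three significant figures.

2760 kN

A_b = π × 30² / 4 = 706.9 mm².
R_n = F_nv · A_b · n · n_s = 579 × 706.9 × 9 × 1 / 1000 = 3683 kN.
Design strength φR_n = 0.75 × 3683 = 2760 kN.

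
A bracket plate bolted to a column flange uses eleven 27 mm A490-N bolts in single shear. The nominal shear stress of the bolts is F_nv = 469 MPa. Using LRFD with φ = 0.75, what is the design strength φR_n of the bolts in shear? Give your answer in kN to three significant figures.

2220 kN

A_b = π × 27² / 4 = 572.6 mm².
R_n = F_nv · A_b · n · n_s = 469 × 572.6 × 11 × 1 / 1000 = 2954 kN.
Design strength φR_n = 0.75 × 2954 = 2220 kN.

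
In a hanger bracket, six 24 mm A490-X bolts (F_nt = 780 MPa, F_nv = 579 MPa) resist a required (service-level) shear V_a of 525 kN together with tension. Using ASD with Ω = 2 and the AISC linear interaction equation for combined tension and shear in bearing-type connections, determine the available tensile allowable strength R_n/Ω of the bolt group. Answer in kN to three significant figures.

669 kN

A_b = π·24²/4 = 452.4 mm²; f_rv = 525 × 1000 / (6 × 452.4) = 193.4 MPa.
F'_nt = 1.3 F_nt − (Ω F_nt / F_nv) f_rv = 1.3·780 − (2·780/579)·193.4 = 492.9 MPa, capped at F_nt → F'_nt = 492.9 MPa.
R_n = F'_nt · A_b · n = 492.9 × 452.4 × 6 / 1000 = 1338 kN.
Allowable strength R_n/Ω = 1338 / 2 = 669 kN.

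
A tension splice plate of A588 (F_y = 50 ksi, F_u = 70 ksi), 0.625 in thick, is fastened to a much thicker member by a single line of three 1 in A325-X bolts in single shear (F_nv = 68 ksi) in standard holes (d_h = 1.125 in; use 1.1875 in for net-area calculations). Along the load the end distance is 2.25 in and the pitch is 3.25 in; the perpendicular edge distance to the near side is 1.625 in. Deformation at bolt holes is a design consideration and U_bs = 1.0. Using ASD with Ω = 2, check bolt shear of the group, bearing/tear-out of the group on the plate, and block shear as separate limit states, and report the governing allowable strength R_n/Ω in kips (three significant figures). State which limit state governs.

80.1 kips (bolt shear governs)

Bolt shear: A_b = π·1²/4 = 0.7854 in²; R_n = 68 × 0.7854 × 3 × 1 = 160.2 kips → 160.2 / 2 = 80.1 kips.
Bearing: edge l_c = 1.688, r_n = 88.59 kips; interior l_c = 2.125, r_n = 105 kips; R_n = 88.59 + 2·105 = 298.6 kips → 149 kips.
Block shear: A_gv = 5.469, A_nv = 3.613, A_nt = 0.6445 in²; R_n = min(0.6F_uA_nv, 0.6F_yA_gv) + U_bs·F_u·A_nt = 196.9 kips → 98.4 kips.
Bolt shear governs: 80.1 kips.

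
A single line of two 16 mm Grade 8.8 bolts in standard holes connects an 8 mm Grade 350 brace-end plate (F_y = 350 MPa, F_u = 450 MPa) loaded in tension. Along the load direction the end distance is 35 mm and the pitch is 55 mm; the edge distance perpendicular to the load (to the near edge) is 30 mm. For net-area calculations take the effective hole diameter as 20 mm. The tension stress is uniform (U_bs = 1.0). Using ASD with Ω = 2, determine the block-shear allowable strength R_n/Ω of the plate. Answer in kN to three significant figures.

Shear plane L_v = 35 + 1·55 = 90 mm; A_gv = 90 × 8 = 720 mm².
A_nv = (90 − 1.5·20) × 8 = 480 mm².
A_nt = (30 − 0.5·20) × 8 = 160 mm².
0.6 F_u A_nv = 129.6 kN; 0.6 F_y A_gv = 151.2 kN → shear rupture governs the shear term.
R_n = 129.6 + 1.0 × 450 × 160 / 1000 = 201.6 kN.
Allowable strength R_n/Ω = 201.6 / 2 = 101 kN.

101 kN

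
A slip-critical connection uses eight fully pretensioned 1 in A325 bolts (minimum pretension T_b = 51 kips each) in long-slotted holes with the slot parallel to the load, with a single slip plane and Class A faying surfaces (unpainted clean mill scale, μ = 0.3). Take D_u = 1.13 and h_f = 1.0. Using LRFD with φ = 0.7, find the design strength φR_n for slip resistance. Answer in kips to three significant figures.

96.8 kips

R_n = μ · D_u · h_f · T_b · n_s · n_b = 0.3 × 1.13 × 1.0 × 51 × 1 × 8 = 138.3 kips.
Design strength φR_n = 0.7 × 138.3 = 96.8 kips.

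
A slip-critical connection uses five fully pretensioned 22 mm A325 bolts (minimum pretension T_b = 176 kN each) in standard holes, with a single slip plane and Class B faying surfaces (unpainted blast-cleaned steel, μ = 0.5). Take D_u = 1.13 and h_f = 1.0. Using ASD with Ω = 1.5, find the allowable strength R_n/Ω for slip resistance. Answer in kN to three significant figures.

R_n = μ · D_u · h_f · T_b · n_s · n_b = 0.5 × 1.13 × 1.0 × 176 × 1 × 5 = 497.2 kN.
Allowable strength R_n/Ω = 497.2 / 1.5 = 331 kN.

331 kN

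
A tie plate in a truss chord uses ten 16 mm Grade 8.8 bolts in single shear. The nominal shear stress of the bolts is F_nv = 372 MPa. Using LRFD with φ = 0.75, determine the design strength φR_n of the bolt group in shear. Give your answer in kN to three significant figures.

A_b = π × 16² / 4 = 201.1 mm².
R_n = F_nv · A_b · n · n_s = 372 × 201.1 × 10 × 1 / 1000 = 748 kN.
Design strength φR_n = 0.75 × 748 = 561 kN.

561 kN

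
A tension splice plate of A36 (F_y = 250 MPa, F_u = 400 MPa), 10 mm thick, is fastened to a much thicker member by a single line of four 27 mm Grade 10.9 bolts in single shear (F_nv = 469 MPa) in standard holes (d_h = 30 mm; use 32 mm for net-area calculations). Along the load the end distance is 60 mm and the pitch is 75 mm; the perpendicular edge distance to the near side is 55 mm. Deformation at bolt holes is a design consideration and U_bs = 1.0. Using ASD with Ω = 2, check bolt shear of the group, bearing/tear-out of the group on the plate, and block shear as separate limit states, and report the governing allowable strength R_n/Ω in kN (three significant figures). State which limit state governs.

286 kN (block shear governs)

Bolt shear: A_b = π·27²/4 = 572.6 mm²; R_n = 469 × 572.6 × 4 × 1 / 1000 = 1074 kN → 1074 / 2 = 537 kN.
Bearing: edge l_c = 45, r_n = 216 kN; interior l_c = 45, r_n = 216 kN; R_n = 216 + 3·216 = 864 kN → 432 kN.
Block shear: A_gv = 2850, A_nv = 1730, A_nt = 390 mm²; R_n = min(0.6F_uA_nv, 0.6F_yA_gv) + U_bs·F_u·A_nt = 571.2 kN → 286 kN.
Block shear governs: 286 kN.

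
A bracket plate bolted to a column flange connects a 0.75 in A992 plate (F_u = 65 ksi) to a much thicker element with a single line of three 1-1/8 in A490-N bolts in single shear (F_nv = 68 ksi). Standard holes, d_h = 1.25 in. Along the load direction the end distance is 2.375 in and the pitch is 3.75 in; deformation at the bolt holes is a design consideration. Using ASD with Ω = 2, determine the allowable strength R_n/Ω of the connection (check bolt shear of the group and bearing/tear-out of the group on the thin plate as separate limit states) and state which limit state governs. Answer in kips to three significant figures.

101 kips (bolt shear governs)

Bolt shear: A_b = π·1.125²/4 = 0.994 in²; R_n = 68 × 0.994 × 3 × 1 = 202.8 kips → 202.8 / 2 = 101 kips.
Bearing (1.2 l_c t F_u ≤ 2.4 d t F_u): upper limit = 2.4·1.125·0.75·65 = 131.6 kips.
  Edge l_c = 2.375 − 1.25/2 = 1.75 → r_n = 102.4 kips; interior l_c = 3.75 − 1.25 = 2.5 → r_n = 131.6 kips.
  R_n,bearing = 1·102.4 + 2·131.6 = 365.6 kips → 365.6 / 2 = 183 kips.
Bolt shear governs: 101 kips.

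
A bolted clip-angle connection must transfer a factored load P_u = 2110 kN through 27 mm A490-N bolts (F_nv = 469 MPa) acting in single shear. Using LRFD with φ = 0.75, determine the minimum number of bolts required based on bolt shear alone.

11 bolts

A_b = π·27²/4 = 572.6 mm².
Per-bolt design strength φR_n = 0.75 × 469 × 572.6 × 1 / 1000 = 201.4 kN.
n ≥ 2110 / 201.4 = 10.48 → use 11 bolts.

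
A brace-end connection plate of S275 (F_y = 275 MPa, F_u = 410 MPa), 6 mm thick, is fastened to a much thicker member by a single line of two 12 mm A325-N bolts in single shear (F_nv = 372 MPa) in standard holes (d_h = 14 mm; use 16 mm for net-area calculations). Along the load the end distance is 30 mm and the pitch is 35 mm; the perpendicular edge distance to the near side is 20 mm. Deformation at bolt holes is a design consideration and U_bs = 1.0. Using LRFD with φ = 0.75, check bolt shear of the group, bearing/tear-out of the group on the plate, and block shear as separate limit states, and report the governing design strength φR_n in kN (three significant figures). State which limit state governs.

Bolt shear: A_b = π·12²/4 = 113.1 mm²; R_n = 372 × 113.1 × 2 × 1 / 1000 = 84.14 kN → 0.75 × 84.14 = 63.1 kN.
Bearing: edge l_c = 23, r_n = 67.9 kN; interior l_c = 21, r_n = 61.99 kN; R_n = 67.9 + 1·61.99 = 129.9 kN → 97.4 kN.
Block shear: A_gv = 390, A_nv = 246, A_nt = 72 mm²; R_n = min(0.6F_uA_nv, 0.6F_yA_gv) + U_bs·F_u·A_nt = 90.04 kN → 67.5 kN.
Bolt shear governs: 63.1 kN.

63.1 kN (bolt shear governs)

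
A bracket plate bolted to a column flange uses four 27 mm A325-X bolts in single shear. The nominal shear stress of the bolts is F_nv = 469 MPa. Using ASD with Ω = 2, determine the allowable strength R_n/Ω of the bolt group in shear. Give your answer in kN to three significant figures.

A_b = π × 27² / 4 = 572.6 mm².
R_n = F_nv · A_b · n · n_s = 469 × 572.6 × 4 × 1 / 1000 = 1074 kN.
Allowable strength R_n/Ω = 1074 / 2 = 537 kN.

537 kN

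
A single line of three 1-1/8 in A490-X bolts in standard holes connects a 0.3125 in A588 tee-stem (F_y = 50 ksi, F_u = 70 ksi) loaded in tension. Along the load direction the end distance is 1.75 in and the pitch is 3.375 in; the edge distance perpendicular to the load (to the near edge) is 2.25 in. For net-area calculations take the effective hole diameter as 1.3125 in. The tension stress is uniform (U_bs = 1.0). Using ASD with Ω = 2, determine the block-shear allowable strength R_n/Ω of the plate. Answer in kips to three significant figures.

Shear plane L_v = 1.75 + 2·3.375 = 8.5 in; A_gv = 8.5 × 0.3125 = 2.656 in².
A_nv = (8.5 − 2.5·1.3125) × 0.3125 = 1.631 in².
A_nt = (2.25 − 0.5·1.3125) × 0.3125 = 0.498 in².
0.6 F_u A_nv = 68.5 kips; 0.6 F_y A_gv = 79.69 kips → shear rupture governs the shear term.
R_n = 68.5 + 1.0 × 70 × 0.498 = 103.4 kips.
Allowable strength R_n/Ω = 103.4 / 2 = 51.7 kips.

51.7 kips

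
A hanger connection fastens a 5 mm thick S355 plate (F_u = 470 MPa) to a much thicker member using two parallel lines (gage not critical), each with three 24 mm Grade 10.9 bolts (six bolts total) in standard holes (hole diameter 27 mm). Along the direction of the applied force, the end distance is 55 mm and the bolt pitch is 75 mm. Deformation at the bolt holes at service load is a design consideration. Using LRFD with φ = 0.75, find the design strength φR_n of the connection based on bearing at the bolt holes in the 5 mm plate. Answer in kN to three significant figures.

582 kN

Per bolt r_n = 1.2 l_c t F_u ≤ 2.4 d t F_u; upper limit = 2.4 × 24 × 5 × 470 / 1000 = 135.4 kN.
Edge bolt: l_c = 55 − 27/2 = 41.5 mm → 1.2 × 41.5 × 5 × 470 / 1000 = 117 → r_n = 117 kN.
Interior bolts: l_c = 75 − 27 = 48 mm → 1.2 × 48 × 5 × 470 / 1000 = 135.4 → r_n = 135.4 kN.
R_n = 2 × 117 + 4 × 135.4 = 775.5 kN.
Design strength φR_n = 0.75 × 775.5 = 582 kN.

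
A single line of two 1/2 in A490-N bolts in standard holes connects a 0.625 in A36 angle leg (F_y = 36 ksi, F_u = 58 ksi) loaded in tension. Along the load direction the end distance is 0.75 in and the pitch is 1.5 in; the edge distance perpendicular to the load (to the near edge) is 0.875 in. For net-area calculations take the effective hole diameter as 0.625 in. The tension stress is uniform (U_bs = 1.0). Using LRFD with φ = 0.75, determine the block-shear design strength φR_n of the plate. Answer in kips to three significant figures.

Shear plane L_v = 0.75 + 1·1.5 = 2.25 in; A_gv = 2.25 × 0.625 = 1.406 in².
A_nv = (2.25 − 1.5·0.625) × 0.625 = 0.8203 in².
A_nt = (0.875 − 0.5·0.625) × 0.625 = 0.3516 in².
0.6 F_u A_nv = 28.55 kips; 0.6 F_y A_gv = 30.37 kips → shear rupture governs the shear term.
R_n = 28.55 + 1.0 × 58 × 0.3516 = 48.94 kips.
Design strength φR_n = 0.75 × 48.94 = 36.7 kips.

36.7 kips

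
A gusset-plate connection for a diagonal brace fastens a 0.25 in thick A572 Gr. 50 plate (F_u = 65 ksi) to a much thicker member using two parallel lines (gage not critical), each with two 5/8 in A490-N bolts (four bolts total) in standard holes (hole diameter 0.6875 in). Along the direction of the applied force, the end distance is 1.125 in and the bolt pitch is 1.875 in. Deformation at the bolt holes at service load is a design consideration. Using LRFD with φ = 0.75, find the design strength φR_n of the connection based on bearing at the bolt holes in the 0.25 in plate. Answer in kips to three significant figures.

57.6 kips

Per bolt r_n = 1.2 l_c t F_u ≤ 2.4 d t F_u; upper limit = 2.4 × 0.625 × 0.25 × 65 = 24.38 kips.
Edge bolt: l_c = 1.125 − 0.6875/2 = 0.7812 in → 1.2 × 0.7812 × 0.25 × 65 = 15.23 → r_n = 15.23 kips.
Interior bolts: l_c = 1.875 − 0.6875 = 1.188 in → 1.2 × 1.188 × 0.25 × 65 = 23.16 → r_n = 23.16 kips.
R_n = 2 × 15.23 + 2 × 23.16 = 76.78 kips.
Design strength φR_n = 0.75 × 76.78 = 57.6 kips.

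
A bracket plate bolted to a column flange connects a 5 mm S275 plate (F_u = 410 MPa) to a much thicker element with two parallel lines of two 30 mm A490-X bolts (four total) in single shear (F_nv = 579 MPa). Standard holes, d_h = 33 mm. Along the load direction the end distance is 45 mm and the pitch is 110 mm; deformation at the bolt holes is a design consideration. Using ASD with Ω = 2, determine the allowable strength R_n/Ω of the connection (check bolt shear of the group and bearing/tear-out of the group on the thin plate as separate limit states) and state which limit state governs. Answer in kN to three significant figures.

Bolt shear: A_b = π·30²/4 = 706.9 mm²; R_n = 579 × 706.9 × 4 × 1 / 1000 = 1637 kN → 1637 / 2 = 819 kN.
Bearing (1.2 l_c t F_u ≤ 2.4 d t F_u): upper limit = 2.4·30·5·410 / 1000 = 147.6 kN.
  Edge l_c = 45 − 33/2 = 28.5 → r_n = 70.11 kN; interior l_c = 110 − 33 = 77 → r_n = 147.6 kN.
  R_n,bearing = 2·70.11 + 2·147.6 = 435.4 kN → 435.4 / 2 = 218 kN.
Bearing governs: 218 kN.

218 kN (bearing governs)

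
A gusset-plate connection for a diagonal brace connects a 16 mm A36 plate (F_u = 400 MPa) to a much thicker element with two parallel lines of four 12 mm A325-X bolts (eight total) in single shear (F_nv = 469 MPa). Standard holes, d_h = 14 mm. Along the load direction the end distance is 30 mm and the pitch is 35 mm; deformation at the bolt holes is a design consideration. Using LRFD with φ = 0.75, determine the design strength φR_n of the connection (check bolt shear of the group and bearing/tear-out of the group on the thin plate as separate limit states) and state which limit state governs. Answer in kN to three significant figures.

318 kN (bolt shear governs)

Bolt shear: A_b = π·12²/4 = 113.1 mm²; R_n = 469 × 113.1 × 8 × 1 / 1000 = 424.3 kN → 0.75 × 424.3 = 318 kN.
Bearing (1.2 l_c t F_u ≤ 2.4 d t F_u): upper limit = 2.4·12·16·400 / 1000 = 184.3 kN.
  Edge l_c = 30 − 14/2 = 23 → r_n = 176.6 kN; interior l_c = 35 − 14 = 21 → r_n = 161.3 kN.
  R_n,bearing = 2·176.6 + 6·161.3 = 1321 kN → 0.75 × 1321 = 991 kN.
Bolt shear governs: 318 kN.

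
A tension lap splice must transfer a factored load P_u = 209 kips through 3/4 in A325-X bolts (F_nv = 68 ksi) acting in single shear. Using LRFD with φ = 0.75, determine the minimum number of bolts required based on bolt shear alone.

A_b = π·0.75²/4 = 0.4418 in².
Per-bolt design strength φR_n = 0.75 × 68 × 0.4418 × 1 = 22.53 kips.
n ≥ 209 / 22.53 = 9.276 → use 10 bolts.

10 bolts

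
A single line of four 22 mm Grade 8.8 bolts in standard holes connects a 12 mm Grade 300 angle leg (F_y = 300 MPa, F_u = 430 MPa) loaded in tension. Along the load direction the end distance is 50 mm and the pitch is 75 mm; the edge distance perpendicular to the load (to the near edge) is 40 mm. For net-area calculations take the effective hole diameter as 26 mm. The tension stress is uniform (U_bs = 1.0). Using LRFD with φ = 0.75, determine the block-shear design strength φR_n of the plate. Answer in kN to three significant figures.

Shear plane L_v = 50 + 3·75 = 275 mm; A_gv = 275 × 12 = 3300 mm².
A_nv = (275 − 3.5·26) × 12 = 2208 mm².
A_nt = (40 − 0.5·26) × 12 = 324 mm².
0.6 F_u A_nv = 569.7 kN; 0.6 F_y A_gv = 594 kN → shear rupture governs the shear term.
R_n = 569.7 + 1.0 × 430 × 324 / 1000 = 709 kN.
Design strength φR_n = 0.75 × 709 = 532 kN.

532 kN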